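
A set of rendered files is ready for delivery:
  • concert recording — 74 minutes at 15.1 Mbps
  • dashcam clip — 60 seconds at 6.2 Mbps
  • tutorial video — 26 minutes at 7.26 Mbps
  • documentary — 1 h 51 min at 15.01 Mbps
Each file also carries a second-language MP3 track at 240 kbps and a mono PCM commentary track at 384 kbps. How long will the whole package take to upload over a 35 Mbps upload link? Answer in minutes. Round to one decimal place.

88.9 minutes

Audio total: 240 + 384 = 624 kbps = 0.624 Mbps.
concert recording: 15.724 Mbps × 4440 s = 69814.6 Mb
dashcam clip: 6.824 Mbps × 60 s = 409.4 Mb
tutorial video: 7.884 Mbps × 1560 s = 12299.0 Mb
documentary: 15.634 Mbps × 6660 s = 104122.4 Mb
Total: 186645.5 Mb = 23330.7 MB.
At 35 Mbps: 186645.5 / 35 = 5333 s ≈ 88.9 minutes.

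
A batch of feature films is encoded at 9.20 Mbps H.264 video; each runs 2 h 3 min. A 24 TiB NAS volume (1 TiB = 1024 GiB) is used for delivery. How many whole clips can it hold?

3109

2 h 3 min = 123 min = 7380 s
Per item: 9.200 Mbps × 7380 s = 67,896 Mb = 8,487 MB.
Capacity: 24 TiB = 211,106,233 Mb; 3109.26 items → 3109 complete.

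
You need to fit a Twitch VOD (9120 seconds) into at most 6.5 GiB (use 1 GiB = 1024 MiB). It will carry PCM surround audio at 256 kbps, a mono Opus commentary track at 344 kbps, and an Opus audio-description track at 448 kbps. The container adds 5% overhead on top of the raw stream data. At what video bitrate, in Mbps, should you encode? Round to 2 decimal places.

4.78 Mbps

Budget: 6.5 GiB = 55834.6 Mb.
Stream payload after overhead: 55834.6 / 1.05 = 53175.8 Mb.
Total bitrate budget: 53175.8 Mb / 9120 s = 5.831 Mbps.
Audio total: 256 + 344 + 448 = 1048 kbps = 1.048 Mbps.
Video: 5.831 − 1.048 = 4.783 Mbps.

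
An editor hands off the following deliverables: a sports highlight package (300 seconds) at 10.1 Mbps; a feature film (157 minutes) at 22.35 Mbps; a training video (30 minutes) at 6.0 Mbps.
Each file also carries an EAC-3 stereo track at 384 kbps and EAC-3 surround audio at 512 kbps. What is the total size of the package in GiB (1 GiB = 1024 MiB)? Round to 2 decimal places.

Audio total: 384 + 512 = 896 kbps = 0.896 Mbps.
sports highlight package: 10.996 Mbps × 300 s = 3298.8 Mb
feature film: 23.246 Mbps × 9420 s = 218977.3 Mb
training video: 6.896 Mbps × 1800 s = 12412.8 Mb
Total: 234688.9 Mb = 29336.1 MB.
= 27.32 GiB.

27.32 GiB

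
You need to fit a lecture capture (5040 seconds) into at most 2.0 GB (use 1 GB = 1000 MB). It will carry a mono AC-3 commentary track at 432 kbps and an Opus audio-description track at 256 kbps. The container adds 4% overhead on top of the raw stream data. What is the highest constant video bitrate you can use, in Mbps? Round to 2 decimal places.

Budget: 2.0 GB = 16000.0 Mb.
Stream payload after overhead: 16000.0 / 1.04 = 15384.6 Mb.
Total bitrate budget: 15384.6 Mb / 5040 s = 3.053 Mbps.
Audio total: 432 + 256 = 688 kbps = 0.688 Mbps.
Video: 3.053 − 0.688 = 2.365 Mbps.

2.36 Mbps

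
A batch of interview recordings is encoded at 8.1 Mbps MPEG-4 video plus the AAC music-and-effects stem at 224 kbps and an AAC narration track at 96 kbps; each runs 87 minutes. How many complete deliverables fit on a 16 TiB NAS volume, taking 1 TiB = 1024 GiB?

3202

87 min = 5220 s
Audio total: 224 + 96 = 320 kbps = 0.320 Mbps.
Total bitrate: 8.420 Mbps.
Per item: 8.420 Mbps × 5220 s = 43,952 Mb = 5,494 MB.
Capacity: 16 TiB = 140,737,488 Mb; 3202.04 items → 3202 complete.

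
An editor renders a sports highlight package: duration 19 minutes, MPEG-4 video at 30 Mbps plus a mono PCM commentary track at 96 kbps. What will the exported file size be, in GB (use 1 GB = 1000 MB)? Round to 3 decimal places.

19 min = 1140 s
Audio: 96 kbps = 0.096 Mbps.
Total bitrate: 30 + 0.096 = 30.096 Mbps.
Stream data: 30.096 Mbps × 1140 s = 34309.4 Mb.
34,309 Mb ÷ 8 = 4,289 MB → 4.289 GB.

4.289 GB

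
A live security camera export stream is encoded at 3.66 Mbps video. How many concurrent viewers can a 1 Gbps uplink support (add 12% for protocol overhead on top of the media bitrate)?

On the wire with 12% overhead: 4.099 Mbps.
1 Gbps = 1,000 Mbps; 1,000 / 4.099 = 243.95 → 243 viewers.

243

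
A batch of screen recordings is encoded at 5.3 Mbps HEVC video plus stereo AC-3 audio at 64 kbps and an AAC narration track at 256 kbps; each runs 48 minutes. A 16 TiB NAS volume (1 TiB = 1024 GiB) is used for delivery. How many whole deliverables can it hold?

48 min = 2880 s
Audio total: 64 + 256 = 320 kbps = 0.320 Mbps.
Total bitrate: 5.620 Mbps.
Per item: 5.620 Mbps × 2880 s = 16,186 Mb = 2,023 MB.
Capacity: 16 TiB = 140,737,488 Mb; 8695.23 items → 8695 complete.

8695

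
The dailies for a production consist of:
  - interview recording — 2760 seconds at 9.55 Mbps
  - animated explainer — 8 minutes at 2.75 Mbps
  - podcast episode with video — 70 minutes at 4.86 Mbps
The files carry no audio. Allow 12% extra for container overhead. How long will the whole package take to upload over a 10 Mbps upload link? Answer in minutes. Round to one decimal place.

interview recording: 9.550 Mbps × 2760 s × 1.12 = 29521.0 Mb
animated explainer: 2.750 Mbps × 480 s × 1.12 = 1478.4 Mb
podcast episode with video: 4.860 Mbps × 4200 s × 1.12 = 22861.4 Mb
Total: 53860.8 Mb = 6732.6 MB.
At 10 Mbps: 53860.8 / 10 = 5386 s ≈ 89.8 minutes.

89.8 minutes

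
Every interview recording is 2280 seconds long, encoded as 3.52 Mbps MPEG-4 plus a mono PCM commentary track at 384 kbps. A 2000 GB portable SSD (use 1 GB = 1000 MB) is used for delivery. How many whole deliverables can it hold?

Audio: 384 kbps = 0.384 Mbps.
Total bitrate: 3.904 Mbps.
Per item: 3.904 Mbps × 2280 s = 8,901 Mb = 1,113 MB.
Capacity: 2000 GB = 16,000,000 Mb; 1797.53 items → 1797 complete.

1797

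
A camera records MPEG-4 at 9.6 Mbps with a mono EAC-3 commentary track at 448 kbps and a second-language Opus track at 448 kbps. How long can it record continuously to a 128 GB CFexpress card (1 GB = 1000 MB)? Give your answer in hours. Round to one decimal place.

27.1 hours

Audio total: 448 + 448 = 896 kbps = 0.896 Mbps.
Total bitrate: 9.6 + 0.896 = 10.496 Mbps.
Capacity: 128 GB = 1,024,000 Mb.
Recording time: 1,024,000 / 10.496 = 97,561 s ≈ 27.1 hours.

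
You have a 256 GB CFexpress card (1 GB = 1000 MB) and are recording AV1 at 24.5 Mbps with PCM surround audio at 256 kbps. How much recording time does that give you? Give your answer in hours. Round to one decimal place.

Audio: 256 kbps = 0.256 Mbps.
Total bitrate: 24.5 + 0.256 = 24.756 Mbps.
Capacity: 256 GB = 2,048,000 Mb.
Recording time: 2,048,000 / 24.756 = 82,727 s ≈ 23.0 hours.

23.0 hours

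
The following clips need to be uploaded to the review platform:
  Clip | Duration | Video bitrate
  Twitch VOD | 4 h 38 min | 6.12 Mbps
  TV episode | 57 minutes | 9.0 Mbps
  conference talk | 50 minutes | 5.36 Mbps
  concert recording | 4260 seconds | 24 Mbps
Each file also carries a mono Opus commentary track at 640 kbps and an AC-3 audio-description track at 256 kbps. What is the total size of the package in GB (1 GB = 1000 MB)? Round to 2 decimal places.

34.46 GB

Audio total: 640 + 256 = 896 kbps = 0.896 Mbps.
Twitch VOD: 7.016 Mbps × 16680 s = 117026.9 Mb
TV episode: 9.896 Mbps × 3420 s = 33844.3 Mb
conference talk: 6.256 Mbps × 3000 s = 18768.0 Mb
concert recording: 24.896 Mbps × 4260 s = 106057.0 Mb
Total: 275696.2 Mb = 34462.0 MB.
= 34.46 GB.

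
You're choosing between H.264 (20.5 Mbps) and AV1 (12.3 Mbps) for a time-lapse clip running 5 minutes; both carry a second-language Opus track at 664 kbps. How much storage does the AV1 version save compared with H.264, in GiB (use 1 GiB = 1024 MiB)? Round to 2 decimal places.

5 min = 300 s
Audio: 664 kbps = 0.664 Mbps.
H.264: 21.164 Mbps × 300 s = 6349.2 Mb = 0.739 GiB.
AV1: 12.964 Mbps × 300 s = 3889.2 Mb = 0.453 GiB.
Saving: 0.739 − 0.453 = 0.286 GiB.

0.29 GiB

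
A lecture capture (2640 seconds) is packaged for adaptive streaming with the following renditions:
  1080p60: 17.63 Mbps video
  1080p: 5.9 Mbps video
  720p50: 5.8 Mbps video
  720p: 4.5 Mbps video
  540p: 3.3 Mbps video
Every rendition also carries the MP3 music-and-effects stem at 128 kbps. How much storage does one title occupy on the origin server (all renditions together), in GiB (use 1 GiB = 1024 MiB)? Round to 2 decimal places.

11.61 GiB

Audio: 128 kbps = 0.128 Mbps.
Sum of rendition bitrates: (17.63+0.128) + (5.9+0.128) + (5.8+0.128) + (4.5+0.128) + (3.3+0.128) = 37.770 Mbps.
× 2640 s = 99,713 Mb = 12,464 MB = 11.61 GiB.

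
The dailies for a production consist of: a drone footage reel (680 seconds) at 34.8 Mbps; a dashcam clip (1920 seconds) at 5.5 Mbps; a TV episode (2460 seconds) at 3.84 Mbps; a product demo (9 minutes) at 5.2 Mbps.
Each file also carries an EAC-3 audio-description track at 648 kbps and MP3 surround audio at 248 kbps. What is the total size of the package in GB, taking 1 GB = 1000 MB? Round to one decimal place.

Audio total: 648 + 248 = 896 kbps = 0.896 Mbps.
drone footage reel: 35.696 Mbps × 680 s = 24273.3 Mb
dashcam clip: 6.396 Mbps × 1920 s = 12280.3 Mb
TV episode: 4.736 Mbps × 2460 s = 11650.6 Mb
product demo: 6.096 Mbps × 540 s = 3291.8 Mb
Total: 51496.0 Mb = 6437.0 MB.
= 6.437 GB.

6.4 GB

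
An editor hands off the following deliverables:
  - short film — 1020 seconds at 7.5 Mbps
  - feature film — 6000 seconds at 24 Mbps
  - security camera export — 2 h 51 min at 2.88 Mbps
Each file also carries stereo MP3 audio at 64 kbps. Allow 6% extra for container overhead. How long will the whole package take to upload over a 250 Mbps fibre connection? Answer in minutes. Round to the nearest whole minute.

13 minutes

Audio: 64 kbps = 0.064 Mbps.
short film: 7.564 Mbps × 1020 s × 1.06 = 8178.2 Mb
feature film: 24.064 Mbps × 6000 s × 1.06 = 153047.0 Mb
security camera export: 2.944 Mbps × 10260 s × 1.06 = 32017.8 Mb
Total: 193243.0 Mb = 24155.4 MB.
At 250 Mbps: 193243.0 / 250 = 773 s ≈ 12.9 minutes.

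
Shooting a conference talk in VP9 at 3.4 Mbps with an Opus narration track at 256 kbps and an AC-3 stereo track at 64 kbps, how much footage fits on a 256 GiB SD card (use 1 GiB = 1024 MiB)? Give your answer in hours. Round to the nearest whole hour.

Audio total: 256 + 64 = 320 kbps = 0.320 Mbps.
Total bitrate: 3.4 + 0.320 = 3.720 Mbps.
Capacity: 256 GiB = 2,199,023 Mb.
Recording time: 2,199,023 / 3.720 = 591,135 s ≈ 164 hours.

164 hours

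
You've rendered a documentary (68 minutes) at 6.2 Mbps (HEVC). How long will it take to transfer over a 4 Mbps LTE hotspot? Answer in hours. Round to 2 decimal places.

68 min = 4080 s
File: 6.200 Mbps × 4080 s = 25296.0 Mb.
At 4 Mbps: 25296.0 / 4 = 6324.0 s ≈ 1.76 hours.

1.76 hours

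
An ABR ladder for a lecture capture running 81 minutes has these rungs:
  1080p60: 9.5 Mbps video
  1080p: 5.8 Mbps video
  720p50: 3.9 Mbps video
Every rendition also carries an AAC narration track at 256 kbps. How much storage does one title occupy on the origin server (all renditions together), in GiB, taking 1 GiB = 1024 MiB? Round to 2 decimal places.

11.30 GiB

81 min = 4860 s
Audio: 256 kbps = 0.256 Mbps.
Sum of rendition bitrates: (9.5+0.256) + (5.8+0.256) + (3.9+0.256) = 19.968 Mbps.
× 4860 s = 97,044 Mb = 12,131 MB = 11.30 GiB.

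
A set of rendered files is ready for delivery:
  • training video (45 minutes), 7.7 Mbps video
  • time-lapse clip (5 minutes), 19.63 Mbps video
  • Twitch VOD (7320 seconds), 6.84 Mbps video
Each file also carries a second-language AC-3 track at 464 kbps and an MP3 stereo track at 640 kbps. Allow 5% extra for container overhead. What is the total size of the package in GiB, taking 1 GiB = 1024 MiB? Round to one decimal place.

Audio total: 464 + 640 = 1104 kbps = 1.104 Mbps.
training video: 8.804 Mbps × 2700 s × 1.05 = 24959.3 Mb
time-lapse clip: 20.734 Mbps × 300 s × 1.05 = 6531.2 Mb
Twitch VOD: 7.944 Mbps × 7320 s × 1.05 = 61057.6 Mb
Total: 92548.1 Mb = 11568.5 MB.
= 10.77 GiB.

10.8 GiB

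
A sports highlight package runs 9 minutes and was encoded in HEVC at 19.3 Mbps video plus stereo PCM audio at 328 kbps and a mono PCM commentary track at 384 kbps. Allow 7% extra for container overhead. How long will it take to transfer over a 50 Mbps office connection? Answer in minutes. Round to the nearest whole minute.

9 min = 540 s
Audio total: 328 + 384 = 712 kbps = 0.712 Mbps.
Total bitrate: 20.012 Mbps.
File: 20.012 Mbps × 540 s = 10806.5 Mb.
With 7% container overhead: ×1.07. → 11562.9 Mb.
At 50 Mbps: 11562.9 / 50 = 231.3 s ≈ 3.85 minutes.

4 minutes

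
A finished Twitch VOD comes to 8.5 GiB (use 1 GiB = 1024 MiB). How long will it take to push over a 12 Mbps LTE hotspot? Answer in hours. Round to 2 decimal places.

File: 8.5 GiB = 73014.4 Mb.
At 12 Mbps: 73014.4 / 12 = 6084.5 s ≈ 1.69 hours.

1.69 hours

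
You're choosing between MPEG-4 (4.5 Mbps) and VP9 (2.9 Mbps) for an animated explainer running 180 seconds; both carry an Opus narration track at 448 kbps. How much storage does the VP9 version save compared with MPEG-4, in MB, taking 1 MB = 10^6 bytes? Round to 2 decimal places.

Audio: 448 kbps = 0.448 Mbps.
MPEG-4: 4.948 Mbps × 180 s = 890.6 Mb = 111.330 MB.
VP9: 3.348 Mbps × 180 s = 602.6 Mb = 75.330 MB.
Saving: 111.330 − 75.330 = 36.000 MB.

36.00 MB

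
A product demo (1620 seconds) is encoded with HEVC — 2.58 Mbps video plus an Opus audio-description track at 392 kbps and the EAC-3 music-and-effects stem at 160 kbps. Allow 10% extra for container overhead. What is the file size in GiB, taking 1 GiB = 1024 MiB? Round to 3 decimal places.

Audio total: 392 + 160 = 552 kbps = 0.552 Mbps.
Total bitrate: 2.58 + 0.552 = 3.132 Mbps.
Stream data: 3.132 Mbps × 1620 s = 5073.8 Mb.
With 10% container overhead: ×1.10.
5,581 Mb = 697,653,000 bytes ÷ 1,073,741,824 = 0.6497 GiB.

0.650 GiB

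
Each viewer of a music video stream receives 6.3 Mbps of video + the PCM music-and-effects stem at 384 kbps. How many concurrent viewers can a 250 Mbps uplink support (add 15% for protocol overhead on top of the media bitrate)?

Audio: 384 kbps = 0.384 Mbps.
Per-viewer media rate: 6.684 Mbps.
On the wire with 15% overhead: 7.687 Mbps.
250 Mbps = 250.0 Mbps; 250.0 / 7.687 = 32.52 → 32 viewers.

32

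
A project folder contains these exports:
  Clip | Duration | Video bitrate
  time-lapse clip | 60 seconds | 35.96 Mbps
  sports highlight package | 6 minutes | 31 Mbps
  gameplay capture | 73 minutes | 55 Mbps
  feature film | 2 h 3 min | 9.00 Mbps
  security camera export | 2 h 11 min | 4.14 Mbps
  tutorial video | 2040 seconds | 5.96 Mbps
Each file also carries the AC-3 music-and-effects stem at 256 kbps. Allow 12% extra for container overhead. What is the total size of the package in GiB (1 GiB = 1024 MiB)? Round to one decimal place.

48.4 GiB

Audio: 256 kbps = 0.256 Mbps.
time-lapse clip: 36.216 Mbps × 60 s × 1.12 = 2433.7 Mb
sports highlight package: 31.256 Mbps × 360 s × 1.12 = 12602.4 Mb
gameplay capture: 55.256 Mbps × 4380 s × 1.12 = 271063.8 Mb
feature film: 9.256 Mbps × 7380 s × 1.12 = 76506.4 Mb
security camera export: 4.396 Mbps × 7860 s × 1.12 = 38698.9 Mb
tutorial video: 6.216 Mbps × 2040 s × 1.12 = 14202.3 Mb
Total: 415507.5 Mb = 51938.4 MB.
= 48.37 GiB.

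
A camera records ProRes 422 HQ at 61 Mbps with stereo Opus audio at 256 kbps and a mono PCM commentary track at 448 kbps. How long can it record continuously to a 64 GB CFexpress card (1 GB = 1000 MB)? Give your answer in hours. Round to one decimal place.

Audio total: 256 + 448 = 704 kbps = 0.704 Mbps.
Total bitrate: 61 + 0.704 = 61.704 Mbps.
Capacity: 64 GB = 512,000 Mb.
Recording time: 512,000 / 61.704 = 8,298 s ≈ 2.30 hours.

2.3 hours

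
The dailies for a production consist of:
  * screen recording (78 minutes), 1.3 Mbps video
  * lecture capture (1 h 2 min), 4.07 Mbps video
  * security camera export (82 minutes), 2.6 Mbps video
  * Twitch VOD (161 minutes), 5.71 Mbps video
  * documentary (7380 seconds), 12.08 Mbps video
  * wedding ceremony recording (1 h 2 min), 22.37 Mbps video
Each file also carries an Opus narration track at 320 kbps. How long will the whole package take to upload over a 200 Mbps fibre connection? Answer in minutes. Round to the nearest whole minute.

23 minutes

Audio: 320 kbps = 0.320 Mbps.
screen recording: 1.620 Mbps × 4680 s = 7581.6 Mb
lecture capture: 4.390 Mbps × 3720 s = 16330.8 Mb
security camera export: 2.920 Mbps × 4920 s = 14366.4 Mb
Twitch VOD: 6.030 Mbps × 9660 s = 58249.8 Mb
documentary: 12.400 Mbps × 7380 s = 91512.0 Mb
wedding ceremony recording: 22.690 Mbps × 3720 s = 84406.8 Mb
Total: 272447.4 Mb = 34055.9 MB.
At 200 Mbps: 272447.4 / 200 = 1362 s ≈ 22.7 minutes.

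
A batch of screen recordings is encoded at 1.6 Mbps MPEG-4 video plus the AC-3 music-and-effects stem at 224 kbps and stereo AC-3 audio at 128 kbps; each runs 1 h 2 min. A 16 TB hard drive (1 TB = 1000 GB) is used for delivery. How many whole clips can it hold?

17627

1 h 2 min = 62 min = 3720 s
Audio total: 224 + 128 = 352 kbps = 0.352 Mbps.
Total bitrate: 1.952 Mbps.
Per item: 1.952 Mbps × 3720 s = 7,261 Mb = 907.7 MB.
Capacity: 16 TB = 128,000,000 Mb; 17627.36 items → 17627 complete.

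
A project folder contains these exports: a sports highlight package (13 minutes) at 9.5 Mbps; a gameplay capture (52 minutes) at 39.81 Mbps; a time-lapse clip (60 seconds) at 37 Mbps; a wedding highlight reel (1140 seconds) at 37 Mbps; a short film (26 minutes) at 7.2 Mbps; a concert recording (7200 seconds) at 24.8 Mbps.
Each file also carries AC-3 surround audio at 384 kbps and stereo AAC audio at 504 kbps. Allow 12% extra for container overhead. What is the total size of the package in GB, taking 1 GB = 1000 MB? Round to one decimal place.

52.9 GB

Audio total: 384 + 504 = 888 kbps = 0.888 Mbps.
sports highlight package: 10.388 Mbps × 780 s × 1.12 = 9075.0 Mb
gameplay capture: 40.698 Mbps × 3120 s × 1.12 = 142215.1 Mb
time-lapse clip: 37.888 Mbps × 60 s × 1.12 = 2546.1 Mb
wedding highlight reel: 37.888 Mbps × 1140 s × 1.12 = 48375.4 Mb
short film: 8.088 Mbps × 1560 s × 1.12 = 14131.4 Mb
concert recording: 25.688 Mbps × 7200 s × 1.12 = 207148.0 Mb
Total: 423490.9 Mb = 52936.4 MB.
= 52.94 GB.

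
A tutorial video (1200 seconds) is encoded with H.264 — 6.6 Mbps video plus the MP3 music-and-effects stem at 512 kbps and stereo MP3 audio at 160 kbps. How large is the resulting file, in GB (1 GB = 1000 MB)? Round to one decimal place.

Audio total: 512 + 160 = 672 kbps = 0.672 Mbps.
Total bitrate: 6.6 + 0.672 = 7.272 Mbps.
Stream data: 7.272 Mbps × 1200 s = 8726.4 Mb.
8,726 Mb ÷ 8 = 1,091 MB → 1.091 GB.

1.1 GB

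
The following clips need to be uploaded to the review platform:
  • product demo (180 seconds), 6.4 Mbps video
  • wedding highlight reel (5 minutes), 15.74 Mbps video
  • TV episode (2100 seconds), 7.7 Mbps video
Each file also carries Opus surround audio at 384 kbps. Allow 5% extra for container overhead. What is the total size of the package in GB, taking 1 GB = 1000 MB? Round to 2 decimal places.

Audio: 384 kbps = 0.384 Mbps.
product demo: 6.784 Mbps × 180 s × 1.05 = 1282.2 Mb
wedding highlight reel: 16.124 Mbps × 300 s × 1.05 = 5079.1 Mb
TV episode: 8.084 Mbps × 2100 s × 1.05 = 17825.2 Mb
Total: 24186.5 Mb = 3023.3 MB.
= 3.023 GB.

3.02 GB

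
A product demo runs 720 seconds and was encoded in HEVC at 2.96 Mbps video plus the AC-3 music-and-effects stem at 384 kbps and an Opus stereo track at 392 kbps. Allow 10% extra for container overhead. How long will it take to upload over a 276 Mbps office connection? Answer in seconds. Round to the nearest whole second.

Audio total: 384 + 392 = 776 kbps = 0.776 Mbps.
Total bitrate: 3.736 Mbps.
File: 3.736 Mbps × 720 s = 2689.9 Mb.
With 10% container overhead: ×1.10. → 2958.9 Mb.
At 276 Mbps: 2958.9 / 276 = 10.7 s ≈ 10.7 seconds.

11 seconds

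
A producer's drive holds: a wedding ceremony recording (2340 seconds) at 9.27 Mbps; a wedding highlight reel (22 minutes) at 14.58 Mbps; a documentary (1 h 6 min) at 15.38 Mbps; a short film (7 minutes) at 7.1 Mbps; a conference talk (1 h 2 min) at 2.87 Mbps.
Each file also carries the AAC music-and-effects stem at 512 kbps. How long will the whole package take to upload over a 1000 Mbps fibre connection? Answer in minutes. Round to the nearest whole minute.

2 minutes

Audio: 512 kbps = 0.512 Mbps.
wedding ceremony recording: 9.782 Mbps × 2340 s = 22889.9 Mb
wedding highlight reel: 15.092 Mbps × 1320 s = 19921.4 Mb
documentary: 15.892 Mbps × 3960 s = 62932.3 Mb
short film: 7.612 Mbps × 420 s = 3197.0 Mb
conference talk: 3.382 Mbps × 3720 s = 12581.0 Mb
Total: 121521.7 Mb = 15190.2 MB.
At 1000 Mbps: 121521.7 / 1000 = 122 s ≈ 2.03 minutes.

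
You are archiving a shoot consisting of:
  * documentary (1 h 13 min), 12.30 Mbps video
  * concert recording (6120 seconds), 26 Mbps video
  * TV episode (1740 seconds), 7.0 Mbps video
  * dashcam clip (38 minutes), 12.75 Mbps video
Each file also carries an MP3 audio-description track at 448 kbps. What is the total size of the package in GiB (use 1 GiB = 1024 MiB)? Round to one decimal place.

30.4 GiB

Audio: 448 kbps = 0.448 Mbps.
documentary: 12.748 Mbps × 4380 s = 55836.2 Mb
concert recording: 26.448 Mbps × 6120 s = 161861.8 Mb
TV episode: 7.448 Mbps × 1740 s = 12959.5 Mb
dashcam clip: 13.198 Mbps × 2280 s = 30091.4 Mb
Total: 260749.0 Mb = 32593.6 MB.
= 30.36 GiB.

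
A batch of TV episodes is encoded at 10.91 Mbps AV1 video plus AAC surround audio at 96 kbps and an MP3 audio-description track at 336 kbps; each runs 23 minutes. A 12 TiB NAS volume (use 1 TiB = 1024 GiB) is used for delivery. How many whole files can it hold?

6743

23 min = 1380 s
Audio total: 96 + 336 = 432 kbps = 0.432 Mbps.
Total bitrate: 11.342 Mbps.
Per item: 11.342 Mbps × 1380 s = 15,652 Mb = 1,956 MB.
Capacity: 12 TiB = 105,553,116 Mb; 6743.76 items → 6743 complete.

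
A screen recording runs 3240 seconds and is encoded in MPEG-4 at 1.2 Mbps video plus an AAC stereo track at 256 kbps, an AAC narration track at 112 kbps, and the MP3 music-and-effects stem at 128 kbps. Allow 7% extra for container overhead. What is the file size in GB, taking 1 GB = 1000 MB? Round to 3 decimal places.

0.735 GB

Audio total: 256 + 112 + 128 = 496 kbps = 0.496 Mbps.
Total bitrate: 1.2 + 0.496 = 1.696 Mbps.
Stream data: 1.696 Mbps × 3240 s = 5495.0 Mb.
With 7% container overhead: ×1.07.
5,880 Mb ÷ 8 = 735.0 MB → 0.735 GB.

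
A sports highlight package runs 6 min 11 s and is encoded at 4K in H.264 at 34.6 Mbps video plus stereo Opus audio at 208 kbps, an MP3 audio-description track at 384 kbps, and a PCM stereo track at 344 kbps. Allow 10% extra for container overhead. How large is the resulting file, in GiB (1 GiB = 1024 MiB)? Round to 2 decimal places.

6 min 11 s = 371 s
Audio total: 208 + 384 + 344 = 936 kbps = 0.936 Mbps.
Total bitrate: 34.6 + 0.936 = 35.536 Mbps.
Stream data: 35.536 Mbps × 371 s = 13183.9 Mb.
With 10% container overhead: ×1.10.
14,502 Mb = 1,812,780,200 bytes ÷ 1,073,741,824 = 1.688 GiB.

1.69 GiB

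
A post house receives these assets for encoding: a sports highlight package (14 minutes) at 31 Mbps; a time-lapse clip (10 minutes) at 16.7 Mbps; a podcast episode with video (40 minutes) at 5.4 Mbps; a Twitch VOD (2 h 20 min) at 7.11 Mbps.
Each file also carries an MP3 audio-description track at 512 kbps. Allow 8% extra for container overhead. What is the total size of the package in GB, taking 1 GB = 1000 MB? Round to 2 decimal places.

Audio: 512 kbps = 0.512 Mbps.
sports highlight package: 31.512 Mbps × 840 s × 1.08 = 28587.7 Mb
time-lapse clip: 17.212 Mbps × 600 s × 1.08 = 11153.4 Mb
podcast episode with video: 5.912 Mbps × 2400 s × 1.08 = 15323.9 Mb
Twitch VOD: 7.622 Mbps × 8400 s × 1.08 = 69146.8 Mb
Total: 124211.8 Mb = 15526.5 MB.
= 15.53 GB.

15.53 GB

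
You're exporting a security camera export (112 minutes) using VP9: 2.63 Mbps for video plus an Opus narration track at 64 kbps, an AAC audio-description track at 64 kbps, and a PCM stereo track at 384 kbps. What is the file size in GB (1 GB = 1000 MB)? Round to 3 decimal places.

2.639 GB

112 min = 6720 s
Audio total: 64 + 64 + 384 = 512 kbps = 0.512 Mbps.
Total bitrate: 2.63 + 0.512 = 3.142 Mbps.
Stream data: 3.142 Mbps × 6720 s = 21114.2 Mb.
21,114 Mb ÷ 8 = 2,639 MB → 2.639 GB.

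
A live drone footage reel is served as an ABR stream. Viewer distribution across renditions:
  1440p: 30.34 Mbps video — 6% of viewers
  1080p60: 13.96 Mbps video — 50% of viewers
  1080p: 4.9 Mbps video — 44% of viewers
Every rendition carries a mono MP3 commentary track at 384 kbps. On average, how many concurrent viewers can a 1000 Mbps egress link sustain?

88

Audio: 384 kbps = 0.384 Mbps.
Average per-viewer bitrate: 0.06×30.724 + 0.50×14.344 + 0.44×5.284 = 11.340 Mbps.
1000 Mbps = 1,000 Mbps; 1,000 / 11.340 = 88.18 → 88.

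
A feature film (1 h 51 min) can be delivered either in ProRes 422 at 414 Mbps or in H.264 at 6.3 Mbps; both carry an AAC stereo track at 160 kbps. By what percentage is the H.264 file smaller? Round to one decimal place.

98.4%

1 h 51 min = 111 min = 6660 s
Audio: 160 kbps = 0.160 Mbps.
ProRes 422: 414.160 Mbps × 6660 s = 2758305.6 Mb = 344.788 GB.
H.264: 6.460 Mbps × 6660 s = 43023.6 Mb = 5.378 GB.
Reduction: (1 − 5.378/344.788) × 100 = 98.44%.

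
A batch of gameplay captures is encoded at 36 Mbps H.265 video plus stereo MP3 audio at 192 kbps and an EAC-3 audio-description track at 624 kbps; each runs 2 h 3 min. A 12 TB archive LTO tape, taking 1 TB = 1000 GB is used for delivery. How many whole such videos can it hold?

2 h 3 min = 123 min = 7380 s
Audio total: 192 + 624 = 816 kbps = 0.816 Mbps.
Total bitrate: 36.816 Mbps.
Per item: 36.816 Mbps × 7380 s = 271,702 Mb = 33,963 MB.
Capacity: 12 TB = 96,000,000 Mb; 353.33 items → 353 complete.

353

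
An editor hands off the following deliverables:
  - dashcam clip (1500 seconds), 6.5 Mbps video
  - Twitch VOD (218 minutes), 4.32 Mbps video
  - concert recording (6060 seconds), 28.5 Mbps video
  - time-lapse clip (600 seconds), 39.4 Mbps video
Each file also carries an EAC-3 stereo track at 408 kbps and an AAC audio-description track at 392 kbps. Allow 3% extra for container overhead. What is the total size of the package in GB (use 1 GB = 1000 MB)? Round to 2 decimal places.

Audio total: 408 + 392 = 800 kbps = 0.800 Mbps.
dashcam clip: 7.300 Mbps × 1500 s × 1.03 = 11278.5 Mb
Twitch VOD: 5.120 Mbps × 13080 s × 1.03 = 68978.7 Mb
concert recording: 29.300 Mbps × 6060 s × 1.03 = 182884.7 Mb
time-lapse clip: 40.200 Mbps × 600 s × 1.03 = 24843.6 Mb
Total: 287985.5 Mb = 35998.2 MB.
= 36.00 GB.

36.00 GB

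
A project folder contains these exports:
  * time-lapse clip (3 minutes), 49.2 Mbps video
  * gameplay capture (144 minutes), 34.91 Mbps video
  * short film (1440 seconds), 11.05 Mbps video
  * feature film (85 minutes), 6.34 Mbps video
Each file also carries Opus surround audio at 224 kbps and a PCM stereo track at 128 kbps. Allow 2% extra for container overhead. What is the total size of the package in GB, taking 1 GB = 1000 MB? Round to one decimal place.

46.4 GB

Audio total: 224 + 128 = 352 kbps = 0.352 Mbps.
time-lapse clip: 49.552 Mbps × 180 s × 1.02 = 9097.7 Mb
gameplay capture: 35.262 Mbps × 8640 s × 1.02 = 310757.0 Mb
short film: 11.402 Mbps × 1440 s × 1.02 = 16747.3 Mb
feature film: 6.692 Mbps × 5100 s × 1.02 = 34811.8 Mb
Total: 371413.7 Mb = 46426.7 MB.
= 46.43 GB.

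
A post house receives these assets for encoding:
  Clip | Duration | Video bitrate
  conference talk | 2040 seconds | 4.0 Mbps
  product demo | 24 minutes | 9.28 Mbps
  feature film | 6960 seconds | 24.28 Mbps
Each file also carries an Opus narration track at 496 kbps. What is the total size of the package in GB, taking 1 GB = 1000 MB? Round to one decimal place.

24.5 GB

Audio: 496 kbps = 0.496 Mbps.
conference talk: 4.496 Mbps × 2040 s = 9171.8 Mb
product demo: 9.776 Mbps × 1440 s = 14077.4 Mb
feature film: 24.776 Mbps × 6960 s = 172441.0 Mb
Total: 195690.2 Mb = 24461.3 MB.
= 24.46 GB.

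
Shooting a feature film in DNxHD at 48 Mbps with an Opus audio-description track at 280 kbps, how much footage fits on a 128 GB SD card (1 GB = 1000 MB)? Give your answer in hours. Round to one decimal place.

5.9 hours

Audio: 280 kbps = 0.280 Mbps.
Total bitrate: 48 + 0.280 = 48.280 Mbps.
Capacity: 128 GB = 1,024,000 Mb.
Recording time: 1,024,000 / 48.280 = 21,210 s ≈ 5.89 hours.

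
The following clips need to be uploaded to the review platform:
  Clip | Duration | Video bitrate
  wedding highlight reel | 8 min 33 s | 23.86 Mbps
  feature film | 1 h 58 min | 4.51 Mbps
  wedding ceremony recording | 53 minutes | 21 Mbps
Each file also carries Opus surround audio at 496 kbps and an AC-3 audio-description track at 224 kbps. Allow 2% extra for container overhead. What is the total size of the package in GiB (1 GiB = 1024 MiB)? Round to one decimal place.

Audio total: 496 + 224 = 720 kbps = 0.720 Mbps.
wedding highlight reel: 24.580 Mbps × 513 s × 1.02 = 12861.7 Mb
feature film: 5.230 Mbps × 7080 s × 1.02 = 37769.0 Mb
wedding ceremony recording: 21.720 Mbps × 3180 s × 1.02 = 70451.0 Mb
Total: 121081.7 Mb = 15135.2 MB.
= 14.10 GiB.

14.1 GiB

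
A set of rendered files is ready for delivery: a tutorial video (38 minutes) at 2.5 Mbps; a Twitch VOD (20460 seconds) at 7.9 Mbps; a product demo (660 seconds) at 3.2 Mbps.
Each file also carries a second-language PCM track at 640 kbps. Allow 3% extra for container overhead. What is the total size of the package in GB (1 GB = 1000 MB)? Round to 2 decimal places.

23.74 GB

Audio: 640 kbps = 0.640 Mbps.
tutorial video: 3.140 Mbps × 2280 s × 1.03 = 7374.0 Mb
Twitch VOD: 8.540 Mbps × 20460 s × 1.03 = 179970.3 Mb
product demo: 3.840 Mbps × 660 s × 1.03 = 2610.4 Mb
Total: 189954.7 Mb = 23744.3 MB.
= 23.74 GB.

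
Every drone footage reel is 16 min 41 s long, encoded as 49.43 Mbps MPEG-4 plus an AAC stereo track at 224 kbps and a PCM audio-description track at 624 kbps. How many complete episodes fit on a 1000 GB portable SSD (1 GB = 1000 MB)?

16 min 41 s = 1001 s
Audio total: 224 + 624 = 848 kbps = 0.848 Mbps.
Total bitrate: 50.278 Mbps.
Per item: 50.278 Mbps × 1001 s = 50,328 Mb = 6,291 MB.
Capacity: 1000 GB = 8,000,000 Mb; 158.96 items → 158 complete.

158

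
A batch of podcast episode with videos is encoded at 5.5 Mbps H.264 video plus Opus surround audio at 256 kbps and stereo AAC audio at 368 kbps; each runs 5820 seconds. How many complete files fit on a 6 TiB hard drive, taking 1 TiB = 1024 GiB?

Audio total: 256 + 368 = 624 kbps = 0.624 Mbps.
Total bitrate: 6.124 Mbps.
Per item: 6.124 Mbps × 5820 s = 35,642 Mb = 4,455 MB.
Capacity: 6 TiB = 52,776,558 Mb; 1480.75 items → 1480 complete.

1480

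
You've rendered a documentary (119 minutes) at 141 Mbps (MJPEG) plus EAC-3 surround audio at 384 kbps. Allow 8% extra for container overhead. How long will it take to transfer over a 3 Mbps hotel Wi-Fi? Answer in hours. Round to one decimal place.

100.9 hours

119 min = 7140 s
Audio: 384 kbps = 0.384 Mbps.
Total bitrate: 141.384 Mbps.
File: 141.384 Mbps × 7140 s = 1009481.8 Mb.
With 8% container overhead: ×1.08. → 1090240.3 Mb.
At 3 Mbps: 1090240.3 / 3 = 363413.4 s ≈ 101 hours.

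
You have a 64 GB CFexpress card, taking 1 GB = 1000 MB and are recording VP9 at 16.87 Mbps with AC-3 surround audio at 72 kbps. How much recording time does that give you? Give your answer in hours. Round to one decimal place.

Audio: 72 kbps = 0.072 Mbps.
Total bitrate: 16.87 + 0.072 = 16.942 Mbps.
Capacity: 64 GB = 512,000 Mb.
Recording time: 512,000 / 16.942 = 30,221 s ≈ 8.39 hours.

8.4 hours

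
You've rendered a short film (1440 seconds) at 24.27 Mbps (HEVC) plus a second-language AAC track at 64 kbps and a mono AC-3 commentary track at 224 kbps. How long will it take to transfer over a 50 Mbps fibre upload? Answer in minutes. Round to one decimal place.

11.8 minutes

Audio total: 64 + 224 = 288 kbps = 0.288 Mbps.
Total bitrate: 24.558 Mbps.
File: 24.558 Mbps × 1440 s = 35363.5 Mb.
At 50 Mbps: 35363.5 / 50 = 707.3 s ≈ 11.8 minutes.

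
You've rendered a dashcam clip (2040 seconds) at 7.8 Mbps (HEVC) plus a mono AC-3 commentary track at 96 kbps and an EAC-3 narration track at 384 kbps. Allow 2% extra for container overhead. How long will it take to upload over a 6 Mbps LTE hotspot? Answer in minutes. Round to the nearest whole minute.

48 minutes

Audio total: 96 + 384 = 480 kbps = 0.480 Mbps.
Total bitrate: 8.280 Mbps.
File: 8.280 Mbps × 2040 s = 16891.2 Mb.
With 2% container overhead: ×1.02. → 17229.0 Mb.
At 6 Mbps: 17229.0 / 6 = 2871.5 s ≈ 47.9 minutes.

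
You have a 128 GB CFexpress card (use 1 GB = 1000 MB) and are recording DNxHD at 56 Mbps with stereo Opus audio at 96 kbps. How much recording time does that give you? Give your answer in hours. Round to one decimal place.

Audio: 96 kbps = 0.096 Mbps.
Total bitrate: 56 + 0.096 = 56.096 Mbps.
Capacity: 128 GB = 1,024,000 Mb.
Recording time: 1,024,000 / 56.096 = 18,254 s ≈ 5.07 hours.

5.1 hours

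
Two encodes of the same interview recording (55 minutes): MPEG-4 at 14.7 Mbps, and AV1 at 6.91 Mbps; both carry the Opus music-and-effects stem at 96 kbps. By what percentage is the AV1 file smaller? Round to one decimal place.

55 min = 3300 s
Audio: 96 kbps = 0.096 Mbps.
MPEG-4: 14.796 Mbps × 3300 s = 48826.8 Mb = 6.103 GB.
AV1: 7.006 Mbps × 3300 s = 23119.8 Mb = 2.890 GB.
Reduction: (1 − 2.890/6.103) × 100 = 52.65%.

52.6%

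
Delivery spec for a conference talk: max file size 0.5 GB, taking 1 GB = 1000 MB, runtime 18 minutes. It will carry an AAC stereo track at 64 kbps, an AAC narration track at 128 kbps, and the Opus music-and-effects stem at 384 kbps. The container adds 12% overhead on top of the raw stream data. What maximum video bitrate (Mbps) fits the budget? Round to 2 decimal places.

Budget: 0.5 GB = 4000.0 Mb.
Stream payload after overhead: 4000.0 / 1.12 = 3571.4 Mb.
18 min = 1080 s
Total bitrate budget: 3571.4 Mb / 1080 s = 3.307 Mbps.
Audio total: 64 + 128 + 384 = 576 kbps = 0.576 Mbps.
Video: 3.307 − 0.576 = 2.731 Mbps.

2.73 Mbps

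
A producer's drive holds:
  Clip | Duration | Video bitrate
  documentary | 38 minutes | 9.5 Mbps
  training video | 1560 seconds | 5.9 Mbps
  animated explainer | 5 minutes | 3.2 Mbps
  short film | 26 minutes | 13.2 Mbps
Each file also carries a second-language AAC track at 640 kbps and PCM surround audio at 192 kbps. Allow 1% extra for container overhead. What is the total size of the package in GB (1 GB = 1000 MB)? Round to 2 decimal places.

7.22 GB

Audio total: 640 + 192 = 832 kbps = 0.832 Mbps.
documentary: 10.332 Mbps × 2280 s × 1.01 = 23792.5 Mb
training video: 6.732 Mbps × 1560 s × 1.01 = 10606.9 Mb
animated explainer: 4.032 Mbps × 300 s × 1.01 = 1221.7 Mb
short film: 14.032 Mbps × 1560 s × 1.01 = 22108.8 Mb
Total: 57730.0 Mb = 7216.2 MB.
= 7.216 GB.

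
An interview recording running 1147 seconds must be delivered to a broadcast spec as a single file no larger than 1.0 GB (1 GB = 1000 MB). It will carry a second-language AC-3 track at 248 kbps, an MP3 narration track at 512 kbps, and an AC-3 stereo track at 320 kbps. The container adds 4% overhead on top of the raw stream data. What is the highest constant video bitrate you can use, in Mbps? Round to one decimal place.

Budget: 1.0 GB = 8000.0 Mb.
Stream payload after overhead: 8000.0 / 1.04 = 7692.3 Mb.
Total bitrate budget: 7692.3 Mb / 1147 s = 6.706 Mbps.
Audio total: 248 + 512 + 320 = 1080 kbps = 1.080 Mbps.
Video: 6.706 − 1.080 = 5.626 Mbps.

5.6 Mbps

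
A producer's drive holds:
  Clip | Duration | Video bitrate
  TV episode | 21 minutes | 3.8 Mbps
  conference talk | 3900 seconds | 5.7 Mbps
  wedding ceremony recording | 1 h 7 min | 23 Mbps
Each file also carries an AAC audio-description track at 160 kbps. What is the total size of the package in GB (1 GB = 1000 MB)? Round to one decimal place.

Audio: 160 kbps = 0.160 Mbps.
TV episode: 3.960 Mbps × 1260 s = 4989.6 Mb
conference talk: 5.860 Mbps × 3900 s = 22854.0 Mb
wedding ceremony recording: 23.160 Mbps × 4020 s = 93103.2 Mb
Total: 120946.8 Mb = 15118.4 MB.
= 15.12 GB.

15.1 GB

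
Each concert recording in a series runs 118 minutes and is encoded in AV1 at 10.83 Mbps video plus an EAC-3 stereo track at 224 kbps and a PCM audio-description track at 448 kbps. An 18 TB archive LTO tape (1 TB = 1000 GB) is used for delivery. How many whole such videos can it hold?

118 min = 7080 s
Audio total: 224 + 448 = 672 kbps = 0.672 Mbps.
Total bitrate: 11.502 Mbps.
Per item: 11.502 Mbps × 7080 s = 81,434 Mb = 10,179 MB.
Capacity: 18 TB = 144,000,000 Mb; 1768.30 items → 1768 complete.

1768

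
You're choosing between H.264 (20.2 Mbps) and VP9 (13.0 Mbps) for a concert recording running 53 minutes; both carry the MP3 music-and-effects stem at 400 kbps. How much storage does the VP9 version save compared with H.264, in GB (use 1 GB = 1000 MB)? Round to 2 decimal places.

2.86 GB

53 min = 3180 s
Audio: 400 kbps = 0.400 Mbps.
H.264: 20.600 Mbps × 3180 s = 65508.0 Mb = 8.188 GB.
VP9: 13.400 Mbps × 3180 s = 42612.0 Mb = 5.327 GB.
Saving: 8.188 − 5.327 = 2.862 GB.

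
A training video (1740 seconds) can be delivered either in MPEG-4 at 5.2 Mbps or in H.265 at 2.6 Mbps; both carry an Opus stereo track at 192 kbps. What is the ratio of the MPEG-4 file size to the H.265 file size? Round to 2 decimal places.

1.93

Audio: 192 kbps = 0.192 Mbps.
MPEG-4: 5.392 Mbps × 1740 s = 9382.1 Mb = 1.173 GB.
H.265: 2.792 Mbps × 1740 s = 4858.1 Mb = 0.607 GB.
Ratio: 1.173 / 0.607 = 1.931.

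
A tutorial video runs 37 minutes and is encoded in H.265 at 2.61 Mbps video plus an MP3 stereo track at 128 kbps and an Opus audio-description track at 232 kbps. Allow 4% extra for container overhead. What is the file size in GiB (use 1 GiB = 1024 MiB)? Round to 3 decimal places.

37 min = 2220 s
Audio total: 128 + 232 = 360 kbps = 0.360 Mbps.
Total bitrate: 2.61 + 0.360 = 2.970 Mbps.
Stream data: 2.970 Mbps × 2220 s = 6593.4 Mb.
With 4% container overhead: ×1.04.
6,857 Mb = 857,142,000 bytes ÷ 1,073,741,824 = 0.7983 GiB.

0.798 GiB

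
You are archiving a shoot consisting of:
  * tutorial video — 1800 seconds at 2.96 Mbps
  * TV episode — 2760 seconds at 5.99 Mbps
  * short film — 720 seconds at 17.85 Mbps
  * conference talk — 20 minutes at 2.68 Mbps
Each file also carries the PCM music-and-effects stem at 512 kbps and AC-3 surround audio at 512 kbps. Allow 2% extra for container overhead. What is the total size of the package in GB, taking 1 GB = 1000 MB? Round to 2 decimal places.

Audio total: 512 + 512 = 1024 kbps = 1.024 Mbps.
tutorial video: 3.984 Mbps × 1800 s × 1.02 = 7314.6 Mb
TV episode: 7.014 Mbps × 2760 s × 1.02 = 19745.8 Mb
short film: 18.874 Mbps × 720 s × 1.02 = 13861.1 Mb
conference talk: 3.704 Mbps × 1200 s × 1.02 = 4533.7 Mb
Total: 45455.2 Mb = 5681.9 MB.
= 5.682 GB.

5.68 GB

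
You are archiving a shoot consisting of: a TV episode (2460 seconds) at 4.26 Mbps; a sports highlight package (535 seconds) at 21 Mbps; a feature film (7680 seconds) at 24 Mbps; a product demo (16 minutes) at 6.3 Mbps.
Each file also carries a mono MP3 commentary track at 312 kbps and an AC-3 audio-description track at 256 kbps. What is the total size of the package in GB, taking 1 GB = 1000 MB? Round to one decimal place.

Audio total: 312 + 256 = 568 kbps = 0.568 Mbps.
TV episode: 4.828 Mbps × 2460 s = 11876.9 Mb
sports highlight package: 21.568 Mbps × 535 s = 11538.9 Mb
feature film: 24.568 Mbps × 7680 s = 188682.2 Mb
product demo: 6.868 Mbps × 960 s = 6593.3 Mb
Total: 218691.3 Mb = 27336.4 MB.
= 27.34 GB.

27.3 GB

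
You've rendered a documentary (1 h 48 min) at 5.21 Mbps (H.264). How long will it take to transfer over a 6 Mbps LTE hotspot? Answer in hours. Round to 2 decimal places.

1 h 48 min = 108 min = 6480 s
File: 5.210 Mbps × 6480 s = 33760.8 Mb.
At 6 Mbps: 33760.8 / 6 = 5626.8 s ≈ 1.56 hours.

1.56 hours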